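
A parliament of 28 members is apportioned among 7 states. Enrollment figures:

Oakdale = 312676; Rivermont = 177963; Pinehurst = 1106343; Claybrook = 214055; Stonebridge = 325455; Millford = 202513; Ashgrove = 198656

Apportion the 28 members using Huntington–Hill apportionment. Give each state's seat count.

Oakdale 4, Rivermont 2, Pinehurst 12, Claybrook 2, Stonebridge 4, Millford 2, Ashgrove 2

With divisor 89420: modified quotas Oakdale 3.497, Rivermont 1.990, Pinehurst 12.372, Claybrook 2.394, Stonebridge 3.640, Millford 2.265, Ashgrove 2.222.
Geometric-mean thresholds: Oakdale √(3·4)=3.464, Rivermont √(1·2)=1.414, Pinehurst √(12·13)=12.490, Claybrook √(2·3)=2.449, Stonebridge √(3·4)=3.464, Millford √(2·3)=2.449, Ashgrove √(2·3)=2.449.
Each quota rounded against its threshold gives Oakdale 4, Rivermont 2, Pinehurst 12, Claybrook 2, Stonebridge 4, Millford 2, Ashgrove 2 (total 28).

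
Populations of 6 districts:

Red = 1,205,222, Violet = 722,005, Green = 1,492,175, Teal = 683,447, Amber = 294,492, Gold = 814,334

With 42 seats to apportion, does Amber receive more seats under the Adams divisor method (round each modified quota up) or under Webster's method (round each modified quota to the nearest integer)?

Adams

Adams: Red 9, Violet 6, Green 11, Teal 6, Amber 3, Gold 7.
Webster: Red 10, Violet 6, Green 12, Teal 5, Amber 2, Gold 7.
Amber gets 3 under Adams and 2 under Webster.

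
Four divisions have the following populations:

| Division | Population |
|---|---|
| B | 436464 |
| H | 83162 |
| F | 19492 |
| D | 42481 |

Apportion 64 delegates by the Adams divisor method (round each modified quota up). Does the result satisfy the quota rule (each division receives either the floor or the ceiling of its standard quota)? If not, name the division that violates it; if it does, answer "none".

B

Standard quotas: B 48.029, H 9.151, F 2.145, D 4.675.
Adams allocation: B 47, H 9, F 3, D 5.
B has quota 48.029 (lower 48, upper 49) but receives 47 — outside the quota interval.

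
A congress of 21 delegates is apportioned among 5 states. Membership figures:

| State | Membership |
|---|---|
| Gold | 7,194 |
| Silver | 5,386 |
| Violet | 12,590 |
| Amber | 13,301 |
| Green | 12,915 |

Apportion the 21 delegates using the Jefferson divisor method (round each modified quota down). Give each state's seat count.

Standard divisor 51386/21 ≈ 2446.952; standard quotas: Gold 2.940, Silver 2.201, Violet 5.145, Amber 5.436, Green 5.278.
Rounding down gives 2, 2, 5, 5, 5 = 19 seats, so the divisor must be adjusted.
With modified divisor 2200: modified quotas Gold 3.270, Silver 2.448, Violet 5.723, Amber 6.046, Green 5.870.
Rounding down: Gold 3, Silver 2, Violet 5, Amber 6, Green 5 (total 21).

Gold=3; Silver=2; Violet=5; Amber=6; Green=5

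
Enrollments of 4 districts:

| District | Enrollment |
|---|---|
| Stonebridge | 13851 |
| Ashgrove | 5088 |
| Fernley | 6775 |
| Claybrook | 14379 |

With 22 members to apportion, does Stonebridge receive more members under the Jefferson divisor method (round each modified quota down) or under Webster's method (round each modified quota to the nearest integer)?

Jefferson: Stonebridge 8, Ashgrove 3, Fernley 3, Claybrook 8.
Webster: Stonebridge 7, Ashgrove 3, Fernley 4, Claybrook 8.
Stonebridge gets 8 under Jefferson and 7 under Webster.

Jefferson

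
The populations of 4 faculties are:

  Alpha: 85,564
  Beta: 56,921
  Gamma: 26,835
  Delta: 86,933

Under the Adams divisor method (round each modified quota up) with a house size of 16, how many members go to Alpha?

Standard divisor 256253/16 ≈ 16015.812; standard quotas: Alpha 5.342, Beta 3.554, Gamma 1.676, Delta 5.428.
Rounding up gives 6, 4, 2, 6 = 18 seats, so the divisor must be adjusted.
With modified divisor 18200: modified quotas Alpha 4.701, Beta 3.128, Gamma 1.474, Delta 4.777.
Rounding up: Alpha 5, Beta 4, Gamma 2, Delta 5 (total 16).
Alpha receives 5.

5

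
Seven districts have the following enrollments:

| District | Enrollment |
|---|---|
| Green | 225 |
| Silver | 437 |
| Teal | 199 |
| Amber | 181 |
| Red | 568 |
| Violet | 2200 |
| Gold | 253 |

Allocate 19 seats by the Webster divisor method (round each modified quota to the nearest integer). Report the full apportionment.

Standard divisor 4063/19 ≈ 213.842; standard quotas: Green 1.052, Silver 2.044, Teal 0.931, Amber 0.846, Red 2.656, Violet 10.288, Gold 1.183.
Rounding to the nearest integer gives Green 1, Silver 2, Teal 1, Amber 1, Red 3, Violet 10, Gold 1 — total 19, matching the house size, so no adjustment is needed.

Green 1, Silver 2, Teal 1, Amber 1, Red 3, Violet 10, Gold 1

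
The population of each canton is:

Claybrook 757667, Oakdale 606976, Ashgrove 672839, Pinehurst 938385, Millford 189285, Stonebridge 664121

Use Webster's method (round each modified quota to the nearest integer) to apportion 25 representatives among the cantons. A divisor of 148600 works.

With modified divisor 148600: modified quotas Claybrook 5.099, Oakdale 4.085, Ashgrove 4.528, Pinehurst 6.315, Millford 1.274, Stonebridge 4.469.
Rounding to the nearest integer: Claybrook 5, Oakdale 4, Ashgrove 5, Pinehurst 6, Millford 1, Stonebridge 4 (total 25).

Claybrook 5, Oakdale 4, Ashgrove 5, Pinehurst 6, Millford 1, Stonebridge 4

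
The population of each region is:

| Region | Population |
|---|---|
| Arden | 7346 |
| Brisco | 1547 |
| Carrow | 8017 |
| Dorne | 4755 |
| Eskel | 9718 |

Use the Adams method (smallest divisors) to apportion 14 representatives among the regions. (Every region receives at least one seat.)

Arden: 3; Brisco: 1; Carrow: 4; Dorne: 2; Eskel: 4

Standard divisor 31383/14 ≈ 2241.643; standard quotas: Arden 3.277, Brisco 0.690, Carrow 3.576, Dorne 2.121, Eskel 4.335.
Rounding up gives 4, 1, 4, 3, 5 = 17 seats, so the divisor must be adjusted.
With modified divisor 2600: modified quotas Arden 2.825, Brisco 0.595, Carrow 3.083, Dorne 1.829, Eskel 3.738.
Rounding up: Arden 3, Brisco 1, Carrow 4, Dorne 2, Eskel 4 (total 14).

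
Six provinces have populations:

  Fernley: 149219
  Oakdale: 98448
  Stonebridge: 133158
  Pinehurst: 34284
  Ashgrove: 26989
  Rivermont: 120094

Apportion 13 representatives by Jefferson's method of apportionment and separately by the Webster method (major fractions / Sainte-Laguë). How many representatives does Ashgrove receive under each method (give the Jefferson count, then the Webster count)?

0 and 1

Jefferson: Fernley 4, Oakdale 2, Stonebridge 3, Pinehurst 1, Ashgrove 0, Rivermont 3.
Webster: Fernley 3, Oakdale 2, Stonebridge 3, Pinehurst 1, Ashgrove 1, Rivermont 3.
Ashgrove gets 0 under Jefferson and 1 under Webster.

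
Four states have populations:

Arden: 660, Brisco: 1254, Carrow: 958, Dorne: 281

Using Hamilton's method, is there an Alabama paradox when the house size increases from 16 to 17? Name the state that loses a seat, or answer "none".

Dorne

At 16 seats: Arden 3, Brisco 6, Carrow 5, Dorne 2.
At 17 seats: Arden 4, Brisco 7, Carrow 5, Dorne 1.
Dorne drops from 2 to 1.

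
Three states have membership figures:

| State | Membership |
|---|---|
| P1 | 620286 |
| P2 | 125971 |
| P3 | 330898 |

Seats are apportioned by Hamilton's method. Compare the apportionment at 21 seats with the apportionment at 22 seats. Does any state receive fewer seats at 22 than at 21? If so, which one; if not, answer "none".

P2

At 21 seats: P1 12, P2 3, P3 6.
At 22 seats: P1 13, P2 2, P3 7.
P2 drops from 3 to 2.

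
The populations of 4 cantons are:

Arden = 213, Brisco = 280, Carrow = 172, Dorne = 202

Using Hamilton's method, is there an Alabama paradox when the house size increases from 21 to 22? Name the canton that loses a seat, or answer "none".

none

At 21 seats: Arden 5, Brisco 7, Carrow 4, Dorne 5.
At 22 seats: Arden 6, Brisco 7, Carrow 4, Dorne 5.
No canton's allocation decreased.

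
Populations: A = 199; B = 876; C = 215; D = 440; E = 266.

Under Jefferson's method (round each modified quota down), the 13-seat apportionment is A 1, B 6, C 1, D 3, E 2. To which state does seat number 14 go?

Priority for the next seat is population ÷ (current seats + 1).
Priorities: A 99.500, B 125.143, C 107.500, D 110.000, E 88.667.
Highest priority: B.

B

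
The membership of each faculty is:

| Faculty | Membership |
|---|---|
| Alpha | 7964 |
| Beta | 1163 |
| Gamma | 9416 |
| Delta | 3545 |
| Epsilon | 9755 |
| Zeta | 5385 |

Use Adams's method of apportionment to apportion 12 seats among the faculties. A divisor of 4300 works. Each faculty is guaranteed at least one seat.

Alpha: 2, Beta: 1, Gamma: 3, Delta: 1, Epsilon: 3, Zeta: 2

With modified divisor 4300: modified quotas Alpha 1.852, Beta 0.270, Gamma 2.190, Delta 0.824, Epsilon 2.269, Zeta 1.252.
Rounding up: Alpha 2, Beta 1, Gamma 3, Delta 1, Epsilon 3, Zeta 2 (total 12).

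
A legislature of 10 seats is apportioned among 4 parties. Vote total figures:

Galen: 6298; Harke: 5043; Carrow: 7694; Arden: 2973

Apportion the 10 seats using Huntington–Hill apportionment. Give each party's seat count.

With divisor 2162: modified quotas Galen 2.913, Harke 2.333, Carrow 3.559, Arden 1.375.
Geometric-mean thresholds: Galen √(2·3)=2.449, Harke √(2·3)=2.449, Carrow √(3·4)=3.464, Arden √(1·2)=1.414.
Each quota rounded against its threshold gives Galen 3, Harke 2, Carrow 4, Arden 1 (total 10).

Galen 3, Harke 2, Carrow 4, Arden 1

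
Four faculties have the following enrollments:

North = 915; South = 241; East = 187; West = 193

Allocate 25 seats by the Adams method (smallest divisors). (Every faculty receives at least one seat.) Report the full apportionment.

Standard divisor 1536/25 ≈ 61.44; standard quotas: North 14.893, South 3.923, East 3.044, West 3.141.
Rounding up gives 15, 4, 4, 4 = 27 seats, so the divisor must be adjusted.
With modified divisor 65: modified quotas North 14.077, South 3.708, East 2.877, West 2.969.
Rounding up: North 15, South 4, East 3, West 3 (total 25).

North 15, South 4, East 3, West 3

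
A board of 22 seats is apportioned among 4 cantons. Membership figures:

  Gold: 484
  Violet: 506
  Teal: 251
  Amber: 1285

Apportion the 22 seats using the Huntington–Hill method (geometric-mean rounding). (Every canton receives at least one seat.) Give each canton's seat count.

With divisor 112: modified quotas Gold 4.321, Violet 4.518, Teal 2.241, Amber 11.473.
Geometric-mean thresholds: Gold √(4·5)=4.472, Violet √(4·5)=4.472, Teal √(2·3)=2.449, Amber √(11·12)=11.489.
Each quota rounded against its threshold gives Gold 4, Violet 5, Teal 2, Amber 11 (total 22).

Gold: 4, Violet: 5, Teal: 2, Amber: 11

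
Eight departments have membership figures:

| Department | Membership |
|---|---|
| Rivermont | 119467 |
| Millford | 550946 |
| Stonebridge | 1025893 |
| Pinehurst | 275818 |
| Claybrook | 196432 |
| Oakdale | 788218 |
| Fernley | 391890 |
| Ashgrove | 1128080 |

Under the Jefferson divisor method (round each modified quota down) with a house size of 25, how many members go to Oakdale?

5

Standard divisor 4476744/25 ≈ 179069.76; standard quotas: Rivermont 0.667, Millford 3.077, Stonebridge 5.729, Pinehurst 1.540, Claybrook 1.097, Oakdale 4.402, Fernley 2.188, Ashgrove 6.300.
Rounding down gives 0, 3, 5, 1, 1, 4, 2, 6 = 22 seats, so the divisor must be adjusted.
With modified divisor 152100: modified quotas Rivermont 0.785, Millford 3.622, Stonebridge 6.745, Pinehurst 1.813, Claybrook 1.291, Oakdale 5.182, Fernley 2.577, Ashgrove 7.417.
Rounding down: Rivermont 0, Millford 3, Stonebridge 6, Pinehurst 1, Claybrook 1, Oakdale 5, Fernley 2, Ashgrove 7 (total 25).
Oakdale receives 5.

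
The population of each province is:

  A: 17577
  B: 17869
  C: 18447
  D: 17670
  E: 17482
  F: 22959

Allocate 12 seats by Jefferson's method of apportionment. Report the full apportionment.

A: 2; B: 2; C: 2; D: 2; E: 2; F: 2

Standard divisor 112004/12 ≈ 9333.667; standard quotas: A 1.883, B 1.914, C 1.976, D 1.893, E 1.873, F 2.460.
Rounding down gives 1, 1, 1, 1, 1, 2 = 7 seats, so the divisor must be adjusted.
With modified divisor 8200: modified quotas A 2.144, B 2.179, C 2.250, D 2.155, E 2.132, F 2.800.
Rounding down: A 2, B 2, C 2, D 2, E 2, F 2 (total 12).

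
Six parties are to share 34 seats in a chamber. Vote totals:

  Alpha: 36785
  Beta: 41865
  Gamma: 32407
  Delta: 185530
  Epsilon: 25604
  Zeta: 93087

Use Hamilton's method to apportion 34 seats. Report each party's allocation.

Alpha: 3; Beta: 3; Gamma: 3; Delta: 15; Epsilon: 2; Zeta: 8

The standard divisor is 415278/34 ≈ 12214.059.
Standard quotas: Alpha 3.0117, Beta 3.4276, Gamma 2.6533, Delta 15.1899, Epsilon 2.0963, Zeta 7.6213.
Lower quotas: Alpha 3, Beta 3, Gamma 2, Delta 15, Epsilon 2, Zeta 7 (sum 32, leaving 2 seats).
Remainders in descending order: Gamma 0.6533, Zeta 0.6213, Beta 0.4276, Delta 0.1899, Epsilon 0.0963, Alpha 0.0117.
Largest remainders: Gamma, Zeta receive the extra seats.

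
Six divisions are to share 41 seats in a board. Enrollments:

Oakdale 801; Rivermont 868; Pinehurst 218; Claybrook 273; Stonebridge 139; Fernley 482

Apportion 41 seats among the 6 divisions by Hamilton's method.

The standard divisor is 2781/41 ≈ 67.829.
Standard quotas: Oakdale 11.809, Rivermont 12.797, Pinehurst 3.214, Claybrook 4.025, Stonebridge 2.049, Fernley 7.106.
Lower quotas: Oakdale 11, Rivermont 12, Pinehurst 3, Claybrook 4, Stonebridge 2, Fernley 7 (sum 39, leaving 2 seats).
Remainders in descending order: Oakdale 0.809, Rivermont 0.797, Pinehurst 0.214, Fernley 0.106, Stonebridge 0.049, Claybrook 0.025.
Largest remainders: Oakdale, Rivermont receive the extra seats.

Oakdale=12, Rivermont=13, Pinehurst=3, Claybrook=4, Stonebridge=2, Fernley=7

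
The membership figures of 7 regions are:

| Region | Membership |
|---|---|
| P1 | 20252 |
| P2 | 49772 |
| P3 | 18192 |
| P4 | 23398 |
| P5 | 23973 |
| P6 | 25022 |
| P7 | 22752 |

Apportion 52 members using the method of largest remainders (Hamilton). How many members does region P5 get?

The standard divisor is 183361/52 ≈ 3526.173.
Standard quotas: P1 5.7433, P2 14.1150, P3 5.1591, P4 6.6355, P5 6.7986, P6 7.0961, P7 6.4523.
Lower quotas: P1 5, P2 14, P3 5, P4 6, P5 6, P6 7, P7 6 (sum 49, leaving 3 seats).
Remainders in descending order: P5 0.7986, P1 0.7433, P4 0.6355, P7 0.4523, P3 0.1591, P2 0.1150, P6 0.0961.
Largest remainders: P5, P1, P4 receive the extra seats.
P5 receives 7.

7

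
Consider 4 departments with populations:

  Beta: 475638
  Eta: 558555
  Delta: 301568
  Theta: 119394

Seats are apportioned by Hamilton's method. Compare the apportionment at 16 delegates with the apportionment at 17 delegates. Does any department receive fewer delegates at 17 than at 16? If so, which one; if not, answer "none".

At 16 seats: Beta 5, Eta 6, Delta 4, Theta 1.
At 17 seats: Beta 6, Eta 7, Delta 3, Theta 1.
Delta drops from 4 to 3.

Delta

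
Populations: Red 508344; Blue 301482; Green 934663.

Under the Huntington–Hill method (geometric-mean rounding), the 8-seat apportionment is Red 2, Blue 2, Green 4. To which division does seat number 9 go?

Green

Priority for the next seat is population ÷ (√(s·(s+1))).
Priorities: Red 207530.569, Blue 123079.511, Green 208997.000.
Highest priority: Green.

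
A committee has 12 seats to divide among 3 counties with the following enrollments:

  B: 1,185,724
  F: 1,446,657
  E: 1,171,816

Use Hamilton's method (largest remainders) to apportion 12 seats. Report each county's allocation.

Standard divisor: 3804197 ÷ 12 ≈ 317016.417.
Standard quotas: B 3.7403, F 4.5634, E 3.6964.
Lower quotas: B 3, F 4, E 3 (sum 10, leaving 2 seats).
Remainders in descending order: B 0.7403, E 0.6964, F 0.5634.
The surplus seats go to B, E.

B: 4, F: 4, E: 4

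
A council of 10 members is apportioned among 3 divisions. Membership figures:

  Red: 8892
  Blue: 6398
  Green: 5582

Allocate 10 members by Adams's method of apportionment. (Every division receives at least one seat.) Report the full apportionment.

Red: 4; Blue: 3; Green: 3

Standard divisor 20872/10 ≈ 2087.2; standard quotas: Red 4.260, Blue 3.065, Green 2.674.
Rounding up gives 5, 4, 3 = 12 seats, so the divisor must be adjusted.
With modified divisor 2500: modified quotas Red 3.557, Blue 2.559, Green 2.233.
Rounding up: Red 4, Blue 3, Green 3 (total 10).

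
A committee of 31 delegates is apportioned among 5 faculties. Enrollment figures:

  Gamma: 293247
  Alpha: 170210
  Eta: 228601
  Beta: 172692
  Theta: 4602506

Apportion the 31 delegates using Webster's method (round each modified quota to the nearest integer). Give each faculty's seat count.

Standard divisor 5467256/31 ≈ 176363.097; standard quotas: Gamma 1.663, Alpha 0.965, Eta 1.296, Beta 0.979, Theta 26.097.
Rounding to the nearest integer gives Gamma 2, Alpha 1, Eta 1, Beta 1, Theta 26 — total 31, matching the house size, so no adjustment is needed.

Gamma 2; Alpha 1; Eta 1; Beta 1; Theta 26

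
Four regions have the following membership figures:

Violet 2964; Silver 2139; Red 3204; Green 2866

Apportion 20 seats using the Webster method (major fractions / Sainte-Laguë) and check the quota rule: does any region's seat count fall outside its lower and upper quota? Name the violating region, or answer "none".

none

Standard quotas: Violet 5.306, Silver 3.829, Red 5.735, Green 5.130.
Webster allocation: Violet 5, Silver 4, Red 6, Green 5.
Every allocation lies between the lower and upper quota.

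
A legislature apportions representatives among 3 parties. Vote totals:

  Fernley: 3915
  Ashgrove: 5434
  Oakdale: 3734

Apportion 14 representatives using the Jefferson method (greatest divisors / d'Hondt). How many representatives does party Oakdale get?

Standard divisor 13083/14 ≈ 934.5; standard quotas: Fernley 4.189, Ashgrove 5.815, Oakdale 3.996.
Rounding down gives 4, 5, 3 = 12 seats, so the divisor must be adjusted.
With modified divisor 800: modified quotas Fernley 4.894, Ashgrove 6.793, Oakdale 4.668.
Rounding down: Fernley 4, Ashgrove 6, Oakdale 4 (total 14).
Oakdale receives 4.

4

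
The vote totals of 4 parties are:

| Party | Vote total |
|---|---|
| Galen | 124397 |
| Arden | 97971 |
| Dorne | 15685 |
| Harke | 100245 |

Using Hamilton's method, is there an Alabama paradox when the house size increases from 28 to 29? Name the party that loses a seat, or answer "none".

Dorne

At 28 seats: Galen 10, Arden 8, Dorne 2, Harke 8.
At 29 seats: Galen 11, Arden 8, Dorne 1, Harke 9.
Dorne drops from 2 to 1.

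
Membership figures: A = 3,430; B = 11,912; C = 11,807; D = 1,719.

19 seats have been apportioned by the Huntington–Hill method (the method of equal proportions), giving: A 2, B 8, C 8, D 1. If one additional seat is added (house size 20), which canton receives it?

Priority for the next seat is population ÷ (√(s·(s+1))).
Priorities: A 1400.292, B 1403.843, C 1391.468, D 1215.517.
Highest priority: B.

B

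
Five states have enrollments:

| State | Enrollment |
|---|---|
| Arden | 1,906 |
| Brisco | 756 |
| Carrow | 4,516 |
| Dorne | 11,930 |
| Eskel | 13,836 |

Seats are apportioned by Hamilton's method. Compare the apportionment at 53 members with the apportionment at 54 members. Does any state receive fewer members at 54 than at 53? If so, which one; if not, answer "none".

Carrow

At 53 seats: Arden 3, Brisco 1, Carrow 8, Dorne 19, Eskel 22.
At 54 seats: Arden 3, Brisco 1, Carrow 7, Dorne 20, Eskel 23.
Carrow drops from 8 to 7.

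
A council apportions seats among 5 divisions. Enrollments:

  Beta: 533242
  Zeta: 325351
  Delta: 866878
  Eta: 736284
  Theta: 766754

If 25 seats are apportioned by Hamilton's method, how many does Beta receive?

Standard divisor: 3228509 ÷ 25 ≈ 129140.36.
Standard quotas: Beta 4.1292, Zeta 2.5194, Delta 6.7127, Eta 5.7014, Theta 5.9374.
Lower quotas: Beta 4, Zeta 2, Delta 6, Eta 5, Theta 5 (sum 22, leaving 3 seats).
Remainders in descending order: Theta 0.9374, Delta 0.7127, Eta 0.7014, Zeta 0.5194, Beta 0.1292.
The surplus seats go to Theta, Delta, Eta.
Beta receives 4.

4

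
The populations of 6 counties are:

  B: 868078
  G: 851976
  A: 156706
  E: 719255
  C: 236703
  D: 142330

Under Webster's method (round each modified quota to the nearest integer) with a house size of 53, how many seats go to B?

Standard divisor 2975048/53 ≈ 56132.981; standard quotas: B 15.465, G 15.178, A 2.792, E 12.813, C 4.217, D 2.536.
Rounding to the nearest integer gives B 15, G 15, A 3, E 13, C 4, D 3 — total 53, matching the house size, so no adjustment is needed.
B receives 15.

15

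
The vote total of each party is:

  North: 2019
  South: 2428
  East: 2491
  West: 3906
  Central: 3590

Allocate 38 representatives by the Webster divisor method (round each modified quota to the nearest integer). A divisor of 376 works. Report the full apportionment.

With modified divisor 376: modified quotas North 5.370, South 6.457, East 6.625, West 10.388, Central 9.548.
Rounding to the nearest integer: North 5, South 6, East 7, West 10, Central 10 (total 38).

North 5, South 6, East 7, West 10, Central 10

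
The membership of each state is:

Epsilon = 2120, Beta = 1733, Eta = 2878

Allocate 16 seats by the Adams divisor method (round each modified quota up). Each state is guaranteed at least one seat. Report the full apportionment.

Standard divisor 6731/16 ≈ 420.688; standard quotas: Epsilon 5.039, Beta 4.119, Eta 6.841.
Rounding up gives 6, 5, 7 = 18 seats, so the divisor must be adjusted.
With modified divisor 460: modified quotas Epsilon 4.609, Beta 3.767, Eta 6.257.
Rounding up: Epsilon 5, Beta 4, Eta 7 (total 16).

Epsilon: 5, Beta: 4, Eta: 7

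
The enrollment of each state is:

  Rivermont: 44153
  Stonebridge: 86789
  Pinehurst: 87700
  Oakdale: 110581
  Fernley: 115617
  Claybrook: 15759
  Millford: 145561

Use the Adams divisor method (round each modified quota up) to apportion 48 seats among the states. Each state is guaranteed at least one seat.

Rivermont 4, Stonebridge 7, Pinehurst 7, Oakdale 8, Fernley 9, Claybrook 2, Millford 11

Standard divisor 606160/48 ≈ 12628.333; standard quotas: Rivermont 3.496, Stonebridge 6.873, Pinehurst 6.945, Oakdale 8.757, Fernley 9.155, Claybrook 1.248, Millford 11.527.
Rounding up gives 4, 7, 7, 9, 10, 2, 12 = 51 seats, so the divisor must be adjusted.
With modified divisor 14100: modified quotas Rivermont 3.131, Stonebridge 6.155, Pinehurst 6.220, Oakdale 7.843, Fernley 8.200, Claybrook 1.118, Millford 10.323.
Rounding up: Rivermont 4, Stonebridge 7, Pinehurst 7, Oakdale 8, Fernley 9, Claybrook 2, Millford 11 (total 48).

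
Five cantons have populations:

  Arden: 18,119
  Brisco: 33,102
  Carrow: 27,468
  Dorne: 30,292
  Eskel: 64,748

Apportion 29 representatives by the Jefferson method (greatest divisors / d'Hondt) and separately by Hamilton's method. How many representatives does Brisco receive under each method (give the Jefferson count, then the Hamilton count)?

6 and 5

Jefferson: Arden 3, Brisco 6, Carrow 4, Dorne 5, Eskel 11.
Hamilton: Arden 3, Brisco 5, Carrow 5, Dorne 5, Eskel 11.
Brisco gets 6 under Jefferson and 5 under Hamilton.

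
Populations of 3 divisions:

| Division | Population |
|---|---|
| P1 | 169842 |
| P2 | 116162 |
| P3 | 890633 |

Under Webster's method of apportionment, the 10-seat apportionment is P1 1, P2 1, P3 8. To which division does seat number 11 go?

P1

Priority for the next seat is population ÷ (current seats + 0.5).
Priorities: P1 113228.000, P2 77441.333, P3 104780.353.
Highest priority: P1.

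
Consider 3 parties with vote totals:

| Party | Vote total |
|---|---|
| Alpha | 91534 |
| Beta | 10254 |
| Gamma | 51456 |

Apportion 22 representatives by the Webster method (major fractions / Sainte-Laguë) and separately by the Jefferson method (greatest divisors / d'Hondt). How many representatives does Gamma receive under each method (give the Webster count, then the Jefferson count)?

8 and 7

Webster: Alpha 13, Beta 1, Gamma 8.
Jefferson: Alpha 14, Beta 1, Gamma 7.
Gamma gets 8 under Webster and 7 under Jefferson.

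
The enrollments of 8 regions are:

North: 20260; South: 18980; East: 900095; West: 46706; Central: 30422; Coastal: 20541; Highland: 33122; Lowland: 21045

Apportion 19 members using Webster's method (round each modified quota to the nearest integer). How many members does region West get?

Standard divisor 1091171/19 ≈ 57430.053; standard quotas: North 0.353, South 0.330, East 15.673, West 0.813, Central 0.530, Coastal 0.358, Highland 0.577, Lowland 0.366.
Rounding to the nearest integer gives North 0, South 0, East 16, West 1, Central 1, Coastal 0, Highland 1, Lowland 0 — total 19, matching the house size, so no adjustment is needed.
West receives 1.

1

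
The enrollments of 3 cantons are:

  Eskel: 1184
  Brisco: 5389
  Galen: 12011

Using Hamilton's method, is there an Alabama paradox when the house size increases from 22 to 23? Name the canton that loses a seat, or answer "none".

At 22 seats: Eskel 2, Brisco 6, Galen 14.
At 23 seats: Eskel 1, Brisco 7, Galen 15.
Eskel drops from 2 to 1.

Eskel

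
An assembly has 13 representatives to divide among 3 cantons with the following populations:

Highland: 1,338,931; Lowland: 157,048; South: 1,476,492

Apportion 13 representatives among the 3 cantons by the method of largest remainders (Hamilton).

Standard divisor: 2972471 ÷ 13 ≈ 228651.615.
Standard quotas: Highland 5.8558, Lowland 0.6868, South 6.4574.
Lower quotas: Highland 5, Lowland 0, South 6 (sum 11, leaving 2 seats).
Remainders in descending order: Highland 0.8558, Lowland 0.6868, South 0.4574.
The surplus seats go to Highland, Lowland.

Highland 6, Lowland 1, South 6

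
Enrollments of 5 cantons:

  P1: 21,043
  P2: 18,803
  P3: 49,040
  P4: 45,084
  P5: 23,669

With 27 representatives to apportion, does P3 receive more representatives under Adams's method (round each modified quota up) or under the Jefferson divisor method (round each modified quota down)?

Adams: P1 4, P2 3, P3 8, P4 8, P5 4.
Jefferson: P1 3, P2 3, P3 9, P4 8, P5 4.
P3 gets 8 under Adams and 9 under Jefferson.

Jefferson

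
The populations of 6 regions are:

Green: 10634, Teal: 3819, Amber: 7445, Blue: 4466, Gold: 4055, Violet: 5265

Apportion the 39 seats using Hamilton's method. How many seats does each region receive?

Green: 12, Teal: 4, Amber: 8, Blue: 5, Gold: 4, Violet: 6

The standard divisor is 35684/39 ≈ 914.974.
Standard quotas: Green 11.6222, Teal 4.1739, Amber 8.1368, Blue 4.8810, Gold 4.4318, Violet 5.7543.
Lower quotas: Green 11, Teal 4, Amber 8, Blue 4, Gold 4, Violet 5 (sum 36, leaving 3 seats).
Remainders in descending order: Blue 0.8810, Violet 0.7543, Green 0.6222, Gold 0.4318, Teal 0.1739, Amber 0.1368.
The surplus seats go to Blue, Violet, Green.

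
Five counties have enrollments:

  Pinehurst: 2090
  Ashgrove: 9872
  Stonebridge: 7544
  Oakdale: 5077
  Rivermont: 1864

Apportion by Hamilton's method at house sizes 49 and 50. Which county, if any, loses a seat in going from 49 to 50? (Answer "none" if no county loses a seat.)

Rivermont

At 49 seats: Pinehurst 4, Ashgrove 18, Stonebridge 14, Oakdale 9, Rivermont 4.
At 50 seats: Pinehurst 4, Ashgrove 19, Stonebridge 14, Oakdale 10, Rivermont 3.
Rivermont drops from 4 to 3.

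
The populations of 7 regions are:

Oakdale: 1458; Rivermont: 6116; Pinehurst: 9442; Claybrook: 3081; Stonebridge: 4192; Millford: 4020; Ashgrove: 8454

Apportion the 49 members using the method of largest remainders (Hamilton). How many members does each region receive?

Oakdale: 2, Rivermont: 8, Pinehurst: 13, Claybrook: 4, Stonebridge: 6, Millford: 5, Ashgrove: 11

Total 36763; standard divisor 36763/49 ≈ 750.265.
Standard quotas: Oakdale 1.9433, Rivermont 8.1518, Pinehurst 12.5849, Claybrook 4.1065, Stonebridge 5.5874, Millford 5.3581, Ashgrove 11.2680.
Lower quotas: Oakdale 1, Rivermont 8, Pinehurst 12, Claybrook 4, Stonebridge 5, Millford 5, Ashgrove 11 (sum 46, leaving 3 seats).
Remainders in descending order: Oakdale 0.9433, Stonebridge 0.5874, Pinehurst 0.5849, Millford 0.3581, Ashgrove 0.2680, Rivermont 0.1518, Claybrook 0.1065.
Largest remainders: Oakdale, Stonebridge, Pinehurst receive the extra seats.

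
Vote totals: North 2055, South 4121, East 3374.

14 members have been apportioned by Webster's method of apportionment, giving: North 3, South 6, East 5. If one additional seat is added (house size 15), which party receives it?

South

Priority for the next seat is population ÷ (current seats + 0.5).
Priorities: North 587.143, South 634.000, East 613.455.
Highest priority: South.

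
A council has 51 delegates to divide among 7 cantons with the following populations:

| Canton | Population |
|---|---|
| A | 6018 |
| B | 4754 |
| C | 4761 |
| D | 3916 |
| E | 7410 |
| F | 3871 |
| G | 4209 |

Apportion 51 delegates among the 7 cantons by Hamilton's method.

Total 34939; standard divisor 34939/51 ≈ 685.078.
Standard quotas: A 8.7844, B 6.9394, C 6.9496, D 5.7161, E 10.8163, F 5.6504, G 6.1438.
Lower quotas: A 8, B 6, C 6, D 5, E 10, F 5, G 6 (sum 46, leaving 5 seats).
Remainders in descending order: C 0.9496, B 0.9394, E 0.8163, A 0.7844, D 0.7161, F 0.6504, G 0.1438.
The surplus seats go to C, B, E, A, D.

A 9, B 7, C 7, D 6, E 11, F 5, G 6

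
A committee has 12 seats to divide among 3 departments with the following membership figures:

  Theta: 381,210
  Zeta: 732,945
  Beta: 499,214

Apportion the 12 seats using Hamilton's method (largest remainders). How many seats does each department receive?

Theta=3; Zeta=5; Beta=4

The standard divisor is 1613369/12 ≈ 134447.417.
Standard quotas: Theta 2.8354, Zeta 5.4515, Beta 3.7131.
Lower quotas: Theta 2, Zeta 5, Beta 3 (sum 10, leaving 2 seats).
Remainders in descending order: Theta 0.8354, Beta 0.7131, Zeta 0.4515.
Largest remainders: Theta, Beta receive the extra seats.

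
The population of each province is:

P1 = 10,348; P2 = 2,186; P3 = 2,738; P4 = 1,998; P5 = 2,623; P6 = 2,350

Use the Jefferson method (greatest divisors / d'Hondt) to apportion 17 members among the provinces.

P1: 9, P2: 1, P3: 2, P4: 1, P5: 2, P6: 2

Standard divisor 22243/17 ≈ 1308.412; standard quotas: P1 7.909, P2 1.671, P3 2.093, P4 1.527, P5 2.005, P6 1.796.
Rounding down gives 7, 1, 2, 1, 2, 1 = 14 seats, so the divisor must be adjusted.
With modified divisor 1120: modified quotas P1 9.239, P2 1.952, P3 2.445, P4 1.784, P5 2.342, P6 2.098.
Rounding down: P1 9, P2 1, P3 2, P4 1, P5 2, P6 2 (total 17).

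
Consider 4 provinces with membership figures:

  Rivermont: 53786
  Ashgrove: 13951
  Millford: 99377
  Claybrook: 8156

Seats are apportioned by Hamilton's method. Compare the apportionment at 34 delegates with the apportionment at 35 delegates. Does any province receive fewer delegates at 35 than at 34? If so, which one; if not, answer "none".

At 34 seats: Rivermont 10, Ashgrove 3, Millford 19, Claybrook 2.
At 35 seats: Rivermont 11, Ashgrove 3, Millford 20, Claybrook 1.
Claybrook drops from 2 to 1.

Claybrook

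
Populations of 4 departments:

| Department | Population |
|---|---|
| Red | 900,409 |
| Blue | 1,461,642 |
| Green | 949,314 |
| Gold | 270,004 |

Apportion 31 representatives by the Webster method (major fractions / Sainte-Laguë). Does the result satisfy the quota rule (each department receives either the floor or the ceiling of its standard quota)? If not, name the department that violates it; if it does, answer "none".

none

Standard quotas: Red 7.794, Blue 12.652, Green 8.217, Gold 2.337.
Webster allocation: Red 8, Blue 13, Green 8, Gold 2.
Every allocation lies between the lower and upper quota.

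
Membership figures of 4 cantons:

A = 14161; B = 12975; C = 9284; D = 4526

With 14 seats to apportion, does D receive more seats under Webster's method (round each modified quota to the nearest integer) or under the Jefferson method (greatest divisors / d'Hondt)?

Webster

Webster: A 5, B 4, C 3, D 2.
Jefferson: A 5, B 5, C 3, D 1.
D gets 2 under Webster and 1 under Jefferson.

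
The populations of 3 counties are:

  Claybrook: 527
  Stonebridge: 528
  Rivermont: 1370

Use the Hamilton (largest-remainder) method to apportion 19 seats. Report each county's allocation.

Total 2425; standard divisor 2425/19 ≈ 127.632.
Standard quotas: Claybrook 4.129, Stonebridge 4.137, Rivermont 10.734.
Lower quotas: Claybrook 4, Stonebridge 4, Rivermont 10 (sum 18, leaving 1 seat).
Remainders in descending order: Rivermont 0.734, Stonebridge 0.137, Claybrook 0.129.
The surplus seat goes to Rivermont.

Claybrook 4; Stonebridge 4; Rivermont 11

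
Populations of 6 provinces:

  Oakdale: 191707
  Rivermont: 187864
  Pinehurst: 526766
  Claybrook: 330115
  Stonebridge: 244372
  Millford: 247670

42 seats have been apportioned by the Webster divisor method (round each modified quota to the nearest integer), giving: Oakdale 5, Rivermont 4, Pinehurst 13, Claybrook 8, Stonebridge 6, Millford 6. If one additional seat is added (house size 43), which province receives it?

Rivermont

Priority for the next seat is population ÷ (current seats + 0.5).
Priorities: Oakdale 34855.818, Rivermont 41747.556, Pinehurst 39019.704, Claybrook 38837.059, Stonebridge 37595.692, Millford 38103.077.
Highest priority: Rivermont.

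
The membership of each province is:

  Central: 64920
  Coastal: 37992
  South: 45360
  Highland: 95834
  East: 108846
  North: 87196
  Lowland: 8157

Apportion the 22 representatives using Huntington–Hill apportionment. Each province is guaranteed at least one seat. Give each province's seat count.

With divisor 20651: modified quotas Central 3.144, Coastal 1.840, South 2.197, Highland 4.641, East 5.271, North 4.222, Lowland 0.395.
Geometric-mean thresholds: Central √(3·4)=3.464, Coastal √(1·2)=1.414, South √(2·3)=2.449, Highland √(4·5)=4.472, East √(5·6)=5.477, North √(4·5)=4.472, Lowland (min 1).
Each quota rounded against its threshold gives Central 3, Coastal 2, South 2, Highland 5, East 5, North 4, Lowland 1 (total 22).

Central 3; Coastal 2; South 2; Highland 5; East 5; North 4; Lowland 1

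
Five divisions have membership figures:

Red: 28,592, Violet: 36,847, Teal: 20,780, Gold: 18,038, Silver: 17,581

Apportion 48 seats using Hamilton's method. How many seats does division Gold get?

Standard divisor: 121838 ÷ 48 ≈ 2538.292.
Standard quotas: Red 11.2643, Violet 14.5165, Teal 8.1866, Gold 7.1064, Silver 6.9263.
Lower quotas: Red 11, Violet 14, Teal 8, Gold 7, Silver 6 (sum 46, leaving 2 seats).
Remainders in descending order: Silver 0.9263, Violet 0.5165, Red 0.2643, Teal 0.1866, Gold 0.1064.
The surplus seats go to Silver, Violet.
Gold receives 7.

7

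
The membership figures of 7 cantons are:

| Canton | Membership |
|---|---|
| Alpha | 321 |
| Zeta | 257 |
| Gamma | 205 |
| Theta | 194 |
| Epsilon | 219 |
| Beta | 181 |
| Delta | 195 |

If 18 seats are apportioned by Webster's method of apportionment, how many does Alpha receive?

4

Standard divisor 1572/18 ≈ 87.333; standard quotas: Alpha 3.676, Zeta 2.943, Gamma 2.347, Theta 2.221, Epsilon 2.508, Beta 2.073, Delta 2.233.
Rounding to the nearest integer gives Alpha 4, Zeta 3, Gamma 2, Theta 2, Epsilon 3, Beta 2, Delta 2 — total 18, matching the house size, so no adjustment is needed.
Alpha receives 4.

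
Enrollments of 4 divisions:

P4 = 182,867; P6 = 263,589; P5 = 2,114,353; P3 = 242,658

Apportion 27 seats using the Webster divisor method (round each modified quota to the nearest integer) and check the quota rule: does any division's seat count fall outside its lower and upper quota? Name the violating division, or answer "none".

Standard quotas: P4 1.761, P6 2.539, P5 20.363, P3 2.337.
Webster allocation: P4 2, P6 3, P5 20, P3 2.
Every allocation lies between the lower and upper quota.

none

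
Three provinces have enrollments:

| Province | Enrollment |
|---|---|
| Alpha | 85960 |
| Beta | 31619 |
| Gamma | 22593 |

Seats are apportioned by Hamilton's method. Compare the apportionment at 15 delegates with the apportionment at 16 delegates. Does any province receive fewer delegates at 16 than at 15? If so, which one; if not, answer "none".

Gamma

At 15 seats: Alpha 9, Beta 3, Gamma 3.
At 16 seats: Alpha 10, Beta 4, Gamma 2.
Gamma drops from 3 to 2.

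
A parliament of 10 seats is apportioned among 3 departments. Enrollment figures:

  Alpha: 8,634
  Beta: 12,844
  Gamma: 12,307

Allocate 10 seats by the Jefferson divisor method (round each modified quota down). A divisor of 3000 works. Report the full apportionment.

With modified divisor 3000: modified quotas Alpha 2.878, Beta 4.281, Gamma 4.102.
Rounding down: Alpha 2, Beta 4, Gamma 4 (total 10).

Alpha 2; Beta 4; Gamma 4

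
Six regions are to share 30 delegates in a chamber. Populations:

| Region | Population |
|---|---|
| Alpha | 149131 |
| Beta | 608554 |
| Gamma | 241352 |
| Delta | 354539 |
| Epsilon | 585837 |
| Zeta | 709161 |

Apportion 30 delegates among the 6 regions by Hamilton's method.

Alpha 2, Beta 7, Gamma 3, Delta 4, Epsilon 6, Zeta 8

Standard divisor: 2648574 ÷ 30 ≈ 88285.8.
Standard quotas: Alpha 1.6892, Beta 6.8930, Gamma 2.7338, Delta 4.0158, Epsilon 6.6357, Zeta 8.0326.
Lower quotas: Alpha 1, Beta 6, Gamma 2, Delta 4, Epsilon 6, Zeta 8 (sum 27, leaving 3 seats).
Remainders in descending order: Beta 0.8930, Gamma 0.7338, Alpha 0.6892, Epsilon 0.6357, Zeta 0.0326, Delta 0.0158.
The surplus seats go to Beta, Gamma, Alpha.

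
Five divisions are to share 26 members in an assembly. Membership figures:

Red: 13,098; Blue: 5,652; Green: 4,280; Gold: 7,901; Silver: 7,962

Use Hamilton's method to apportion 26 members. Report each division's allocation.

Total 38893; standard divisor 38893/26 ≈ 1495.885.
Standard quotas: Red 8.7560, Blue 3.7784, Green 2.8612, Gold 5.2818, Silver 5.3226.
Lower quotas: Red 8, Blue 3, Green 2, Gold 5, Silver 5 (sum 23, leaving 3 seats).
Remainders in descending order: Green 0.8612, Blue 0.7784, Red 0.7560, Silver 0.3226, Gold 0.2818.
Largest remainders: Green, Blue, Red receive the extra seats.

Red 9, Blue 4, Green 3, Gold 5, Silver 5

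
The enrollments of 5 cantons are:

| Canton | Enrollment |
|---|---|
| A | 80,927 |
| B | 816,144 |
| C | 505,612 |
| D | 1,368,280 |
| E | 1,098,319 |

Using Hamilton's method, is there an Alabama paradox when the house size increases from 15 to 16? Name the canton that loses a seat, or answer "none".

At 15 seats: A 1, B 3, C 2, D 5, E 4.
At 16 seats: A 0, B 3, C 2, D 6, E 5.
A drops from 1 to 0.

A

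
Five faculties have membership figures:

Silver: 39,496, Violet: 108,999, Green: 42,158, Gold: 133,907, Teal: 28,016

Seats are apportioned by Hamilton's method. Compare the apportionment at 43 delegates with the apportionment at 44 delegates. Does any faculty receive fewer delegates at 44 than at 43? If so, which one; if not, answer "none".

Teal

At 43 seats: Silver 5, Violet 13, Green 5, Gold 16, Teal 4.
At 44 seats: Silver 5, Violet 14, Green 5, Gold 17, Teal 3.
Teal drops from 4 to 3.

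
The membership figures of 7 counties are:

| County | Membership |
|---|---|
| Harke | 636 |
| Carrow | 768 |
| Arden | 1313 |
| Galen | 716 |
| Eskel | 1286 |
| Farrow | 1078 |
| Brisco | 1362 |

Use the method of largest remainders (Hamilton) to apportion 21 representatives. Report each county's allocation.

Total 7159; standard divisor 7159/21 ≈ 340.905.
Standard quotas: Harke 1.866, Carrow 2.253, Arden 3.852, Galen 2.100, Eskel 3.772, Farrow 3.162, Brisco 3.995.
Lower quotas: Harke 1, Carrow 2, Arden 3, Galen 2, Eskel 3, Farrow 3, Brisco 3 (sum 17, leaving 4 seats).
Remainders in descending order: Brisco 0.995, Harke 0.866, Arden 0.852, Eskel 0.772, Carrow 0.253, Farrow 0.162, Galen 0.100.
Largest remainders: Brisco, Harke, Arden, Eskel receive the extra seats.

Harke 2, Carrow 2, Arden 4, Galen 2, Eskel 4, Farrow 3, Brisco 4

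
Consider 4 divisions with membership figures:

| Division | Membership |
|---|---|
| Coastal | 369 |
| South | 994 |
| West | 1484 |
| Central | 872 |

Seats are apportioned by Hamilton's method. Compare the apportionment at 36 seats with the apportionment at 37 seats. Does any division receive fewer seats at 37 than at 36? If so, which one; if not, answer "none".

Coastal

At 36 seats: Coastal 4, South 10, West 14, Central 8.
At 37 seats: Coastal 3, South 10, West 15, Central 9.
Coastal drops from 4 to 3.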